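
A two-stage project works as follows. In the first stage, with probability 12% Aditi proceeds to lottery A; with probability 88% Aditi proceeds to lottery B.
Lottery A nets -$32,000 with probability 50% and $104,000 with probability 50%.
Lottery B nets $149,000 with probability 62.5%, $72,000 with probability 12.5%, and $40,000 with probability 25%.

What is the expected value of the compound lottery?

$102,990

EV(A) = 0.5 × (-32000) + 0.5 × 104000 = -16000 + 52000 = 36000
EV(B) = 0.625 × 149000 + 0.125 × 72000 + 0.25 × 40000 = 93125 + 9000 + 10000 = 112125
Overall = 0.12 × 36000 + 0.88 × 112125 = 4320 + 98670 = 102990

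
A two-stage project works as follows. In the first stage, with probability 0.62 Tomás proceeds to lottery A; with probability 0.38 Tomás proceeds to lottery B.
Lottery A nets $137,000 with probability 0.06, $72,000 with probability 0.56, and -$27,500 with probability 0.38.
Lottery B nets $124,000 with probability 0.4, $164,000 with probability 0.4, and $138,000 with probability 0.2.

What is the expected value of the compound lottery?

$77,879.80

EV(A) = 0.06 × 137000 + 0.56 × 72000 + 0.38 × (-27500) = 8220 + 40320 − 10450 = 38090
EV(B) = 0.4 × 124000 + 0.4 × 164000 + 0.2 × 138000 = 49600 + 65600 + 27600 = 142800
Overall = 0.62 × 38090 + 0.38 × 142800 = 23615.8 + 54264 = 77879.8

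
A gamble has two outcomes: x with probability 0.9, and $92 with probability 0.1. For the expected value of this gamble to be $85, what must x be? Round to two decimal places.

0.9·x + 0.1·92 = 85
0.9·x = 85 − 9.2 = 75.8
x = 75.8 / 0.9 = 84.2222

x = $84.22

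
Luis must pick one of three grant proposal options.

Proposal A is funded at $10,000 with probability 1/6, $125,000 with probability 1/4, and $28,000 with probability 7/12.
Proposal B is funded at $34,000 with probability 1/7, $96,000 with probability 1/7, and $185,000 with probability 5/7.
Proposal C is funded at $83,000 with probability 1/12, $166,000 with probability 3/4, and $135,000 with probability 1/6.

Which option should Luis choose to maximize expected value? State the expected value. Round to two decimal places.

Proposal A = 1/6 × 10000 + 1/4 × 125000 + 7/12 × 28000 = 1666.6667 + 31250 + 16333.3333 = 49250
Proposal B = 1/7 × 34000 + 1/7 × 96000 + 5/7 × 185000 = 4857.1429 + 13714.2857 + 132142.8571 = 150714.2857
Proposal C = 1/12 × 83000 + 3/4 × 166000 + 1/6 × 135000 = 6916.6667 + 124500 + 22500 = 153916.6667

Proposal C ($153,916.67)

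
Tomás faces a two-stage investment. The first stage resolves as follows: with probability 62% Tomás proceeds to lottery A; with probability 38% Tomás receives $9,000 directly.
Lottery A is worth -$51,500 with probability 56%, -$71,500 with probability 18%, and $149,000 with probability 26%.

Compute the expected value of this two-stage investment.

EV(A) = 0.56 × (-51500) + 0.18 × (-71500) + 0.26 × 149000 = -28840 − 12870 + 38740 = -2970
Branch B: 9000 (certain)
Overall = 0.62 × (-2970) + 0.38 × 9000 = -1841.4 + 3420 = 1578.6

$1,578.60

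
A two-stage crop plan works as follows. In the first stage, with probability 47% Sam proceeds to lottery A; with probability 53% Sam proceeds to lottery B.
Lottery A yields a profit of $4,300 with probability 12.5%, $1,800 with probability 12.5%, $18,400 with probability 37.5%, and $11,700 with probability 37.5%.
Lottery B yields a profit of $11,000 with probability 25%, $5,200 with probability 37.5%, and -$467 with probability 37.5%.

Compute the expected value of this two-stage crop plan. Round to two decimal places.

EV(A) = 0.125 × 4300 + 0.125 × 1800 + 0.375 × 18400 + 0.375 × 11700 = 537.5 + 225 + 6900 + 4387.5 = 12050
EV(B) = 0.25 × 11000 + 0.375 × 5200 + 0.375 × (-467) = 2750 + 1950 − 175.125 = 4524.875
Overall = 0.47 × 12050 + 0.53 × 4524.875 = 5663.5 + 2398.18375 = 8061.68375

$8,061.68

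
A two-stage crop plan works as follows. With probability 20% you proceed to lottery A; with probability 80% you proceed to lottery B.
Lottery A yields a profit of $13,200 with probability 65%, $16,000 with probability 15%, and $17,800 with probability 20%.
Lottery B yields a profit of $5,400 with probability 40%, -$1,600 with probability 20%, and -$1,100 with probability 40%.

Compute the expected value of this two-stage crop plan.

EV(A) = 0.65 × 13200 + 0.15 × 16000 + 0.2 × 17800 = 8580 + 2400 + 3560 = 14540
EV(B) = 0.4 × 5400 + 0.2 × (-1600) + 0.4 × (-1100) = 2160 − 320 − 440 = 1400
Overall = 0.2 × 14540 + 0.8 × 1400 = 2908 + 1120 = 4028

$4,028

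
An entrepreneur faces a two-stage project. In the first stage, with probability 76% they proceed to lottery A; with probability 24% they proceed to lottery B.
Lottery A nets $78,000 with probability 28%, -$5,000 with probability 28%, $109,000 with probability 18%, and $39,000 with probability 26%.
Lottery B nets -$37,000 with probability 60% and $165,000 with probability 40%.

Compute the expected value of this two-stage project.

EV(A) = 0.28 × 78000 + 0.28 × (-5000) + 0.18 × 109000 + 0.26 × 39000 = 21840 − 1400 + 19620 + 10140 = 50200
EV(B) = 0.6 × (-37000) + 0.4 × 165000 = -22200 + 66000 = 43800
Overall = 0.76 × 50200 + 0.24 × 43800 = 38152 + 10512 = 48664

$48,664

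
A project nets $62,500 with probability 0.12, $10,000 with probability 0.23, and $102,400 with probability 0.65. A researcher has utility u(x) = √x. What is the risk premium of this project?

$8,239

E[u] = 0.12·√62500 + 0.23·√10000 + 0.65·√102400 = 0.12·250 + 0.23·100 + 0.65·320 = 261
CE = (261)² = 68121
Risk premium = EV − CE = 76360 − 68121 = 8239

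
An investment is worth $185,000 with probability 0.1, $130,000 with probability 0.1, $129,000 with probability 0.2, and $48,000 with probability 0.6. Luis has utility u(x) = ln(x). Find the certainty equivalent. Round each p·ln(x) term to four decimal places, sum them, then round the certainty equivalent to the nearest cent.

E[u] = 0.1·ln(185000) + 0.1·ln(130000) + 0.2·ln(129000) + 0.6·ln(48000) = 1.2128 + 1.1775 + 2.3535 + 6.4674 = 11.2112
CE = e^11.2112 ≈ 73954.11

$73,954.11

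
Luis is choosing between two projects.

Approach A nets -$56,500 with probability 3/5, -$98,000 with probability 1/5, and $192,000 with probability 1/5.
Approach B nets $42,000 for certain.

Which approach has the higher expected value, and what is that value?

Approach B ($42,000)

Approach A = 3/5 × (-56500) + 1/5 × (-98000) + 1/5 × 192000 = -33900 − 19600 + 38400 = -15100
Approach B: 42000 (certain)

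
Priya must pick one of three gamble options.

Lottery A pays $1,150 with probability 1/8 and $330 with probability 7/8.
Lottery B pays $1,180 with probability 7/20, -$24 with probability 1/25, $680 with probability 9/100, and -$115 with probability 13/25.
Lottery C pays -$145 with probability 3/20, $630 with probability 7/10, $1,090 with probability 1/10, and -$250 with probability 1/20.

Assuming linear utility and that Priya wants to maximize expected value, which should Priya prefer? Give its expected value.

Lottery A = 1/8 × 1150 + 7/8 × 330 = 143.75 + 288.75 = 432.5
Lottery B = 7/20 × 1180 + 1/25 × (-24) + 9/100 × 680 + 13/25 × (-115) = 413 − 0.96 + 61.2 − 59.8 = 413.44
Lottery C = 3/20 × (-145) + 7/10 × 630 + 1/10 × 1090 + 1/20 × (-250) = -21.75 + 441 + 109 − 12.5 = 515.75

Lottery C ($515.75)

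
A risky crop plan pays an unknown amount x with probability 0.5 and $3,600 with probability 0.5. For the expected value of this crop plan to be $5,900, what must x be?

0.5·x + 0.5·3600 = 5900
0.5·x = 5900 − 1800 = 4100
x = 4100 / 0.5 = 8200

x = $8,200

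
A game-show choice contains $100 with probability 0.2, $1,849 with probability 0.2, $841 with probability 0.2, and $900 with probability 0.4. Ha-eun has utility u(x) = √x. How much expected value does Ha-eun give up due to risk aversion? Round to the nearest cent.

E[u] = 0.2·√100 + 0.2·√1849 + 0.2·√841 + 0.4·√900 = 0.2·10 + 0.2·43 + 0.2·29 + 0.4·30 = 28.4
CE = (28.4)² = 806.56
Risk premium = EV − CE = 918 − 806.56 = 111.44

$111.44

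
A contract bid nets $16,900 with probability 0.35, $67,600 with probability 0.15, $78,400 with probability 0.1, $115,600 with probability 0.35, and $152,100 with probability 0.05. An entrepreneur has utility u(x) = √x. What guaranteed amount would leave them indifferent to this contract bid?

E[u] = 0.35·√16900 + 0.15·√67600 + 0.1·√78400 + 0.35·√115600 + 0.05·√152100 = 0.35·130 + 0.15·260 + 0.1·280 + 0.35·340 + 0.05·390 = 251
CE = (251)² = 63001

$63,001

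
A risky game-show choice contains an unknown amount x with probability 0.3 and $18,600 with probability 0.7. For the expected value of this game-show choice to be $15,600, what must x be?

x = $8,600

0.3·x + 0.7·18600 = 15600
0.3·x = 15600 − 13020 = 2580
x = 2580 / 0.3 = 8600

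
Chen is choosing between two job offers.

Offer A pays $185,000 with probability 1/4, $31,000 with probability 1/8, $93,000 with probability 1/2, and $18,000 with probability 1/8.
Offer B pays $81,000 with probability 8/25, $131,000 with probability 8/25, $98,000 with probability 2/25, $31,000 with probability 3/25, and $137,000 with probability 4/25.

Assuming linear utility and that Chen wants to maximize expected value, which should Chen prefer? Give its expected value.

Offer A = 1/4 × 185000 + 1/8 × 31000 + 1/2 × 93000 + 1/8 × 18000 = 46250 + 3875 + 46500 + 2250 = 98875
Offer B = 8/25 × 81000 + 8/25 × 131000 + 2/25 × 98000 + 3/25 × 31000 + 4/25 × 137000 = 25920 + 41920 + 7840 + 3720 + 21920 = 101320

Offer B ($101,320)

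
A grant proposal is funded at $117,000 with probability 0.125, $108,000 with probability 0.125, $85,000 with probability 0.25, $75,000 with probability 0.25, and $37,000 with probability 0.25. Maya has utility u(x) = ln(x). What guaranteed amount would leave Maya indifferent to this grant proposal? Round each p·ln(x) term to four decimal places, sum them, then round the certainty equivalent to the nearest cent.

E[u] = 0.125·ln(117000) + 0.125·ln(108000) + 0.25·ln(85000) + 0.25·ln(75000) + 0.25·ln(37000) = 1.4587 + 1.4487 + 2.8376 + 2.8063 + 2.6297 = 11.1810
CE = e^11.1810 ≈ 71754.08

$71,754.08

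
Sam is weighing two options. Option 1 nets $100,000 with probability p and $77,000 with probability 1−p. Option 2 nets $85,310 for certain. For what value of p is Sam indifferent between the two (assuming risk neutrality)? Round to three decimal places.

p = 0.361

p·100000 + (1−p)·77000 = 85310
23000p + 77000 = 85310
p = (85310 − 77000) / 23000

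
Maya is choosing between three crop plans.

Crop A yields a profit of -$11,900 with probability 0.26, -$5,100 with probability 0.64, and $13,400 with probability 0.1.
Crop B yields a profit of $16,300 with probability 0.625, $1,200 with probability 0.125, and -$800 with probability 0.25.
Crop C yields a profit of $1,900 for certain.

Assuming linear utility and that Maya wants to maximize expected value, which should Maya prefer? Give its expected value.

Crop B ($10,137.50)

Crop A = 0.26 × (-11900) + 0.64 × (-5100) + 0.1 × 13400 = -3094 − 3264 + 1340 = -5018
Crop B = 0.625 × 16300 + 0.125 × 1200 + 0.25 × (-800) = 10187.5 + 150 − 200 = 10137.5
Crop C: 1900 (certain)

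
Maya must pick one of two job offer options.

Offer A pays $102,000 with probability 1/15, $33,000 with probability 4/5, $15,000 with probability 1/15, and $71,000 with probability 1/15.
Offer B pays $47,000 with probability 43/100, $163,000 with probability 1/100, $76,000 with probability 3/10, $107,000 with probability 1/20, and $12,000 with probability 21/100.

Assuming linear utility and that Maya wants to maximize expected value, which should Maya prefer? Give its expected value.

Offer A = 1/15 × 102000 + 4/5 × 33000 + 1/15 × 15000 + 1/15 × 71000 = 6800 + 26400 + 1000 + 4733.3333 = 38933.3333
Offer B = 43/100 × 47000 + 1/100 × 163000 + 3/10 × 76000 + 1/20 × 107000 + 21/100 × 12000 = 20210 + 1630 + 22800 + 5350 + 2520 = 52510

Offer B ($52,510)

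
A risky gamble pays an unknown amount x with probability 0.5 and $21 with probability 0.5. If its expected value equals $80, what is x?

0.5·x + 0.5·21 = 80
0.5·x = 80 − 10.5 = 69.5
x = 69.5 / 0.5 = 139

x = $139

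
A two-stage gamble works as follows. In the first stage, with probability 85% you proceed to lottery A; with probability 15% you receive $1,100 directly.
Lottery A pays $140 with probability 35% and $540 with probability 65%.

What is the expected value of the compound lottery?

EV(A) = 0.35 × 140 + 0.65 × 540 = 49 + 351 = 400
Branch B: 1100 (certain)
Overall = 0.85 × 400 + 0.15 × 1100 = 340 + 165 = 505

$505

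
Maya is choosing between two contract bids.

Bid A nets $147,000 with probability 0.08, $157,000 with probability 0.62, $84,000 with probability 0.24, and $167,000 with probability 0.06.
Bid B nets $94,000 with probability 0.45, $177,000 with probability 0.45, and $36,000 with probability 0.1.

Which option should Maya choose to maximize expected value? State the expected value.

Bid A = 0.08 × 147000 + 0.62 × 157000 + 0.24 × 84000 + 0.06 × 167000 = 11760 + 97340 + 20160 + 10020 = 139280
Bid B = 0.45 × 94000 + 0.45 × 177000 + 0.1 × 36000 = 42300 + 79650 + 3600 = 125550

Bid A ($139,280)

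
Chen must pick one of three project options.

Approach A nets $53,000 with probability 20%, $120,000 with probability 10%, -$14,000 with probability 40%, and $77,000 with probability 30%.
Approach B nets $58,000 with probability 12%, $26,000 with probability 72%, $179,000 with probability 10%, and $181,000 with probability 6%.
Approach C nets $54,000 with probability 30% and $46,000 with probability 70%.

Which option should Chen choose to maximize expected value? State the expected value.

Approach B ($54,440)

Approach A = 0.2 × 53000 + 0.1 × 120000 + 0.4 × (-14000) + 0.3 × 77000 = 10600 + 12000 − 5600 + 23100 = 40100
Approach B = 0.12 × 58000 + 0.72 × 26000 + 0.1 × 179000 + 0.06 × 181000 = 6960 + 18720 + 17900 + 10860 = 54440
Approach C = 0.3 × 54000 + 0.7 × 46000 = 16200 + 32200 = 48400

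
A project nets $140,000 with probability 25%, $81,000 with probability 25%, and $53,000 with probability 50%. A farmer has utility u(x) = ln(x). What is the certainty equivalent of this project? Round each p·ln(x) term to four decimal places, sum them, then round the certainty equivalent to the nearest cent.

$75,124.35

E[u] = 0.25·ln(140000) + 0.25·ln(81000) + 0.5·ln(53000) = 2.9623 + 2.8256 + 5.4390 = 11.2269
CE = e^11.2269 ≈ 75124.35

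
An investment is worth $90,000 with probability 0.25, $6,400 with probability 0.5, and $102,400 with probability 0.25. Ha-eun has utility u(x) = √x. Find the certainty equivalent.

E[u] = 0.25·√90000 + 0.5·√6400 + 0.25·√102400 = 0.25·300 + 0.5·80 + 0.25·320 = 195
CE = (195)² = 38025

$38,025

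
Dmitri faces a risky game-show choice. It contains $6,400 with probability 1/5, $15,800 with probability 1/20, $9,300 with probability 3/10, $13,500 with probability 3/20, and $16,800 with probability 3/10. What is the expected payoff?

EV = 1/5 × 6400 + 1/20 × 15800 + 3/10 × 9300 + 3/20 × 13500 + 3/10 × 16800 = 1280 + 790 + 2790 + 2025 + 5040 = 11925

$11,925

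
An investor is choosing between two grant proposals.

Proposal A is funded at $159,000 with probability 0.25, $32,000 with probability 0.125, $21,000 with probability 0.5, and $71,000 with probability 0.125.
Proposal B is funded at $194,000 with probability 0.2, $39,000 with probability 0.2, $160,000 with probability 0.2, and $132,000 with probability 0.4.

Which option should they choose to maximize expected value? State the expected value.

Proposal B ($131,400)

Proposal A = 0.25 × 159000 + 0.125 × 32000 + 0.5 × 21000 + 0.125 × 71000 = 39750 + 4000 + 10500 + 8875 = 63125
Proposal B = 0.2 × 194000 + 0.2 × 39000 + 0.2 × 160000 + 0.4 × 132000 = 38800 + 7800 + 32000 + 52800 = 131400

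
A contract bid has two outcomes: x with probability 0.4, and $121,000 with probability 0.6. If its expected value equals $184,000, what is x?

x = $278,500

0.4·x + 0.6·121000 = 184000
0.4·x = 184000 − 72600 = 111400
x = 111400 / 0.4 = 278500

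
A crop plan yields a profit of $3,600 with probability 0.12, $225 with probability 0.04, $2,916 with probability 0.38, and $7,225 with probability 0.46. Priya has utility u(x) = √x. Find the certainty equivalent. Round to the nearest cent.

$4,545.46

E[u] = 0.12·√3600 + 0.04·√225 + 0.38·√2916 + 0.46·√7225 = 0.12·60 + 0.04·15 + 0.38·54 + 0.46·85 = 67.42
CE = (67.42)² = 4545.4564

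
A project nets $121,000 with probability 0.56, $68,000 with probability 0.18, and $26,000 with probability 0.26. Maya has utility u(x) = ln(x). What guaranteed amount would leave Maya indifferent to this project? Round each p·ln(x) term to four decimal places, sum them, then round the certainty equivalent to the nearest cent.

E[u] = 0.56·ln(121000) + 0.18·ln(68000) + 0.26·ln(26000) = 6.5540 + 2.0029 + 2.6431 = 11.2000
CE = e^11.2000 ≈ 73130.44

$73,130.44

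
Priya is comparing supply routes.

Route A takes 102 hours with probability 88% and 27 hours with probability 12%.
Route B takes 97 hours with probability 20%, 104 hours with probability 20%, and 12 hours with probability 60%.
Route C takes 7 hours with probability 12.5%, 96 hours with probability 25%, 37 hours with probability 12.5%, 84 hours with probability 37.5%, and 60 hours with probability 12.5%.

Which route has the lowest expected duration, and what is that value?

Route B (47.4 hours)

Route A = 0.88 × 102 + 0.12 × 27 = 89.76 + 3.24 = 93
Route B = 0.2 × 97 + 0.2 × 104 + 0.6 × 12 = 19.4 + 20.8 + 7.2 = 47.4
Route C = 0.125 × 7 + 0.25 × 96 + 0.125 × 37 + 0.375 × 84 + 0.125 × 60 = 0.875 + 24 + 4.625 + 31.5 + 7.5 = 68.5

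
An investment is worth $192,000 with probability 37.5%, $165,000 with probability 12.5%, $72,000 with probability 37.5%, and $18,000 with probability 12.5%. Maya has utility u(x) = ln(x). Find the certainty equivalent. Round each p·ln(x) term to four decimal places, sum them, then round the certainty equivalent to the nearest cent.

E[u] = 0.375·ln(192000) + 0.125·ln(165000) + 0.375·ln(72000) + 0.125·ln(18000) = 4.5620 + 1.5017 + 4.1942 + 1.2248 = 11.4827
CE = e^11.4827 ≈ 97022.68

$97,022.68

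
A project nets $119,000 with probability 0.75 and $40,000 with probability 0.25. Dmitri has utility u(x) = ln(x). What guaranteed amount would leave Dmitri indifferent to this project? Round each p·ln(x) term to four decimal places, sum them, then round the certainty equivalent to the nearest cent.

$90,617.26

E[u] = 0.75·ln(119000) + 0.25·ln(40000) = 8.7652 + 2.6492 = 11.4144
CE = e^11.4144 ≈ 90617.26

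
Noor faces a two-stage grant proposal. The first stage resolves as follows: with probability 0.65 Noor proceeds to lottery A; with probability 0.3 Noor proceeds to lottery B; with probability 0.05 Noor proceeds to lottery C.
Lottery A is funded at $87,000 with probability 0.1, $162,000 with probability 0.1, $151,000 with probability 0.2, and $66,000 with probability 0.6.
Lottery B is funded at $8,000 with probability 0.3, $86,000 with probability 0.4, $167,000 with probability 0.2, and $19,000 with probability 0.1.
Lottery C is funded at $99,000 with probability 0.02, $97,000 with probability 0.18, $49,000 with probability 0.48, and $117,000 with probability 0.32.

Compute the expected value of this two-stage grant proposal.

$87,205

EV(A) = 0.1 × 87000 + 0.1 × 162000 + 0.2 × 151000 + 0.6 × 66000 = 8700 + 16200 + 30200 + 39600 = 94700
EV(B) = 0.3 × 8000 + 0.4 × 86000 + 0.2 × 167000 + 0.1 × 19000 = 2400 + 34400 + 33400 + 1900 = 72100
EV(C) = 0.02 × 99000 + 0.18 × 97000 + 0.48 × 49000 + 0.32 × 117000 = 1980 + 17460 + 23520 + 37440 = 80400
Overall = 0.65 × 94700 + 0.3 × 72100 + 0.05 × 80400 = 61555 + 21630 + 4020 = 87205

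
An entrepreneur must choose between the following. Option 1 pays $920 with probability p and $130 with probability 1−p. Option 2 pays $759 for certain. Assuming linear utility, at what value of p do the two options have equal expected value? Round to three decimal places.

p = 0.796

p·920 + (1−p)·130 = 759
790p + 130 = 759
p = (759 − 130) / 790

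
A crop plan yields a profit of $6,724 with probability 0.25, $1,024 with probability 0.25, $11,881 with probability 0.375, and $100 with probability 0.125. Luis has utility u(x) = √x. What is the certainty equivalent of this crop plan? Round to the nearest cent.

E[u] = 0.25·√6724 + 0.25·√1024 + 0.375·√11881 + 0.125·√100 = 0.25·82 + 0.25·32 + 0.375·109 + 0.125·10 = 70.625
CE = (70.625)² = 4987.890625

$4,987.89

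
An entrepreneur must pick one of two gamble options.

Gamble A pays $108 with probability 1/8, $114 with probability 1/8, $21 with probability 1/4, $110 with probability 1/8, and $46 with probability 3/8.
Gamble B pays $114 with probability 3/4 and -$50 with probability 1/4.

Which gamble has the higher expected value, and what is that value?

Gamble A = 1/8 × 108 + 1/8 × 114 + 1/4 × 21 + 1/8 × 110 + 3/8 × 46 = 13.5 + 14.25 + 5.25 + 13.75 + 17.25 = 64
Gamble B = 3/4 × 114 + 1/4 × (-50) = 85.5 − 12.5 = 73

Gamble B ($73)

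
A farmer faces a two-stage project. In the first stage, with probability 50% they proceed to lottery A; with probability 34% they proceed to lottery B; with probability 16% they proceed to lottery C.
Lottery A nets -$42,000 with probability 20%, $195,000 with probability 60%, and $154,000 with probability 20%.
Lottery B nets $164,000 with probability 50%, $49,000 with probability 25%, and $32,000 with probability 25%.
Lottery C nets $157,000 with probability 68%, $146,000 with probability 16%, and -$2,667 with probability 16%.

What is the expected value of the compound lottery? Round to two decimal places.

$125,215.92

EV(A) = 0.2 × (-42000) + 0.6 × 195000 + 0.2 × 154000 = -8400 + 117000 + 30800 = 139400
EV(B) = 0.5 × 164000 + 0.25 × 49000 + 0.25 × 32000 = 82000 + 12250 + 8000 = 102250
EV(C) = 0.68 × 157000 + 0.16 × 146000 + 0.16 × (-2667) = 106760 + 23360 − 426.72 = 129693.28
Overall = 0.5 × 139400 + 0.34 × 102250 + 0.16 × 129693.28 = 69700 + 34765 + 20750.9248 = 125215.9248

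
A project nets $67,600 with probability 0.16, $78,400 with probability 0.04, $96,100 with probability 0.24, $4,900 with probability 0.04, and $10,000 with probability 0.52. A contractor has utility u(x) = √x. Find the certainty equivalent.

$33,124

E[u] = 0.16·√67600 + 0.04·√78400 + 0.24·√96100 + 0.04·√4900 + 0.52·√10000 = 0.16·260 + 0.04·280 + 0.24·310 + 0.04·70 + 0.52·100 = 182
CE = (182)² = 33124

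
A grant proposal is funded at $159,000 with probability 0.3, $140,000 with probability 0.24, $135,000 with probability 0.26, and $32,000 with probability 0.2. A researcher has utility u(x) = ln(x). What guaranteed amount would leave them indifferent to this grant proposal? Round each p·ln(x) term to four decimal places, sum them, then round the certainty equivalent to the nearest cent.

E[u] = 0.3·ln(159000) + 0.24·ln(140000) + 0.26·ln(135000) + 0.2·ln(32000) = 3.5930 + 2.8439 + 3.0714 + 2.0747 = 11.5830
CE = e^11.5830 ≈ 107258.81

$107,258.81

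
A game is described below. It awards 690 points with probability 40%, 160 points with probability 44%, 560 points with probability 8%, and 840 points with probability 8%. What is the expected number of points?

EV = 0.4 × 690 + 0.44 × 160 + 0.08 × 560 + 0.08 × 840 = 276 + 70.4 + 44.8 + 67.2 = 458.4

458.4 points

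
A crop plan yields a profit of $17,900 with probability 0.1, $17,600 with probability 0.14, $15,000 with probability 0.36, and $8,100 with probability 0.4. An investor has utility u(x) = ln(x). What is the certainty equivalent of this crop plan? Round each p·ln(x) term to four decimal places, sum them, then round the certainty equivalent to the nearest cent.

$12,202.55

E[u] = 0.1·ln(17900) + 0.14·ln(17600) + 0.36·ln(15000) + 0.4·ln(8100) = 0.9793 + 1.3686 + 3.4617 + 3.5998 = 9.4094
CE = e^9.4094 ≈ 12202.55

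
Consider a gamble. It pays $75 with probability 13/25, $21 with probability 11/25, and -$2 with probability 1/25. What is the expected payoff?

EV = 13/25 × 75 + 11/25 × 21 + 1/25 × (-2) = 39 + 9.24 − 0.08 = 48.16

$48.16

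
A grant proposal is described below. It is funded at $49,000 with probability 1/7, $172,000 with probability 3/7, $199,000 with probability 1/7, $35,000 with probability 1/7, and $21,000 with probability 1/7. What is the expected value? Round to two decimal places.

EV = 1/7 × 49000 + 3/7 × 172000 + 1/7 × 199000 + 1/7 × 35000 + 1/7 × 21000 = 7000 + 73714.2857 + 28428.5714 + 5000 + 3000 = 117142.8571

$117,142.86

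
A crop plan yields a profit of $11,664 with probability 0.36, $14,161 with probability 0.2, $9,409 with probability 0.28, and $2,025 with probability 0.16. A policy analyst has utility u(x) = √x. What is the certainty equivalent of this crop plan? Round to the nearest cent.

$9,416.76

E[u] = 0.36·√11664 + 0.2·√14161 + 0.28·√9409 + 0.16·√2025 = 0.36·108 + 0.2·119 + 0.28·97 + 0.16·45 = 97.04
CE = (97.04)² = 9416.7616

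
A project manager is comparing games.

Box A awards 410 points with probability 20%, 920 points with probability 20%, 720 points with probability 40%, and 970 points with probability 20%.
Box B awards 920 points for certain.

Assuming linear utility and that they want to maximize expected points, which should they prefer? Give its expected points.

Box B (920 points)

Box A = 0.2 × 410 + 0.2 × 920 + 0.4 × 720 + 0.2 × 970 = 82 + 184 + 288 + 194 = 748
Box B: 920 (certain)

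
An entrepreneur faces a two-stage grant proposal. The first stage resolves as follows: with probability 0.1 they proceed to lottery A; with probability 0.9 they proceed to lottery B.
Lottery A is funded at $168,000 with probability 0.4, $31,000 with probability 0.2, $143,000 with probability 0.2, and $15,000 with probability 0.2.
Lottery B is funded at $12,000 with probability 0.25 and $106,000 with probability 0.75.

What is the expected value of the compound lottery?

EV(A) = 0.4 × 168000 + 0.2 × 31000 + 0.2 × 143000 + 0.2 × 15000 = 67200 + 6200 + 28600 + 3000 = 105000
EV(B) = 0.25 × 12000 + 0.75 × 106000 = 3000 + 79500 = 82500
Overall = 0.1 × 105000 + 0.9 × 82500 = 10500 + 74250 = 84750

$84,750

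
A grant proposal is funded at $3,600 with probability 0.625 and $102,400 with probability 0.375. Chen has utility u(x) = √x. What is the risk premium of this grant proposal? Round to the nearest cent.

$15,843.75

E[u] = 0.625·√3600 + 0.375·√102400 = 0.625·60 + 0.375·320 = 157.5
CE = (157.5)² = 24806.25
Risk premium = EV − CE = 40650 − 24806.25 = 15843.75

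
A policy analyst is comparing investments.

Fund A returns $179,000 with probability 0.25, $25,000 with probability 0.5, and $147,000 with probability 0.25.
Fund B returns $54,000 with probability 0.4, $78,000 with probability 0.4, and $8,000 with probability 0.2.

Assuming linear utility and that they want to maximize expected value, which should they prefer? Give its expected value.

Fund A = 0.25 × 179000 + 0.5 × 25000 + 0.25 × 147000 = 44750 + 12500 + 36750 = 94000
Fund B = 0.4 × 54000 + 0.4 × 78000 + 0.2 × 8000 = 21600 + 31200 + 1600 = 54400

Fund A ($94,000)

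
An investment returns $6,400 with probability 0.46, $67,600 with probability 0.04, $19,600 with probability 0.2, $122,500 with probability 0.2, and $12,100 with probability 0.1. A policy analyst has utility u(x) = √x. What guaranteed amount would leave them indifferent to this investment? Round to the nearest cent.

$24,398.44

E[u] = 0.46·√6400 + 0.04·√67600 + 0.2·√19600 + 0.2·√122500 + 0.1·√12100 = 0.46·80 + 0.04·260 + 0.2·140 + 0.2·350 + 0.1·110 = 156.2
CE = (156.2)² = 24398.44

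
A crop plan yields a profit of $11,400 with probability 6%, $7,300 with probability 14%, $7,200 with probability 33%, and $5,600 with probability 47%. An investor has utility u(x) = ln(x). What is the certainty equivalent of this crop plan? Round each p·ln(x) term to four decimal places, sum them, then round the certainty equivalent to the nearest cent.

E[u] = 0.06·ln(11400) + 0.14·ln(7300) + 0.33·ln(7200) + 0.47·ln(5600) = 0.5605 + 1.2454 + 2.9310 + 4.0563 = 8.7932
CE = e^8.7932 ≈ 6589.28

$6,589.28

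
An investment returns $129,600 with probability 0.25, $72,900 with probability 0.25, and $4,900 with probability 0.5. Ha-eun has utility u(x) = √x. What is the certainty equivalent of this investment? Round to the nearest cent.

E[u] = 0.25·√129600 + 0.25·√72900 + 0.5·√4900 = 0.25·360 + 0.25·270 + 0.5·70 = 192.5
CE = (192.5)² = 37056.25

$37,056.25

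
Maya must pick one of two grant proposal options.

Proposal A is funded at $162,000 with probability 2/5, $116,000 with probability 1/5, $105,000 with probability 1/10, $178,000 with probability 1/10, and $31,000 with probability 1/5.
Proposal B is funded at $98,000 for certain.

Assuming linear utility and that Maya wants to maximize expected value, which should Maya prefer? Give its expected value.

Proposal A ($122,500)

Proposal A = 2/5 × 162000 + 1/5 × 116000 + 1/10 × 105000 + 1/10 × 178000 + 1/5 × 31000 = 64800 + 23200 + 10500 + 17800 + 6200 = 122500
Proposal B: 98000 (certain)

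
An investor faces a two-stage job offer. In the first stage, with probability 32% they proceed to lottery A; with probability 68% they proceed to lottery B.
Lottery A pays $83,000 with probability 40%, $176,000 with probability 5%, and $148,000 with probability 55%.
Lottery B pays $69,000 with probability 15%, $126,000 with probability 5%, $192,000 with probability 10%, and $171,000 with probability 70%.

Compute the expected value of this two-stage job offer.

EV(A) = 0.4 × 83000 + 0.05 × 176000 + 0.55 × 148000 = 33200 + 8800 + 81400 = 123400
EV(B) = 0.15 × 69000 + 0.05 × 126000 + 0.1 × 192000 + 0.7 × 171000 = 10350 + 6300 + 19200 + 119700 = 155550
Overall = 0.32 × 123400 + 0.68 × 155550 = 39488 + 105774 = 145262

$145,262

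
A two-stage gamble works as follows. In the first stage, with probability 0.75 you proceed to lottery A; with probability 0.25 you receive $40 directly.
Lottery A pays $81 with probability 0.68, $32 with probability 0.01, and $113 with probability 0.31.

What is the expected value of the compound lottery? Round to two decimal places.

EV(A) = 0.68 × 81 + 0.01 × 32 + 0.31 × 113 = 55.08 + 0.32 + 35.03 = 90.43
Branch B: 40 (certain)
Overall = 0.75 × 90.43 + 0.25 × 40 = 67.8225 + 10 = 77.8225

$77.82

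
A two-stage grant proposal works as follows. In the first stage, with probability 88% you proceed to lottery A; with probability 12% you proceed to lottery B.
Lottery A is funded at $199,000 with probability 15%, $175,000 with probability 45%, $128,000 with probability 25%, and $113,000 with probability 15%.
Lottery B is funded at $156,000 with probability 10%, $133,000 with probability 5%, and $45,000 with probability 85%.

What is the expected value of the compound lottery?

EV(A) = 0.15 × 199000 + 0.45 × 175000 + 0.25 × 128000 + 0.15 × 113000 = 29850 + 78750 + 32000 + 16950 = 157550
EV(B) = 0.1 × 156000 + 0.05 × 133000 + 0.85 × 45000 = 15600 + 6650 + 38250 = 60500
Overall = 0.88 × 157550 + 0.12 × 60500 = 138644 + 7260 = 145904

$145,904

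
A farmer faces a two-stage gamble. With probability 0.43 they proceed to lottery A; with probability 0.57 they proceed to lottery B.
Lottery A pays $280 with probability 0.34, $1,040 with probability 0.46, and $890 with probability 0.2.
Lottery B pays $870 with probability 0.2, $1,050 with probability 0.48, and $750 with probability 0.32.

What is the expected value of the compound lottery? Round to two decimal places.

EV(A) = 0.34 × 280 + 0.46 × 1040 + 0.2 × 890 = 95.2 + 478.4 + 178 = 751.6
EV(B) = 0.2 × 870 + 0.48 × 1050 + 0.32 × 750 = 174 + 504 + 240 = 918
Overall = 0.43 × 751.6 + 0.57 × 918 = 323.188 + 523.26 = 846.448

$846.45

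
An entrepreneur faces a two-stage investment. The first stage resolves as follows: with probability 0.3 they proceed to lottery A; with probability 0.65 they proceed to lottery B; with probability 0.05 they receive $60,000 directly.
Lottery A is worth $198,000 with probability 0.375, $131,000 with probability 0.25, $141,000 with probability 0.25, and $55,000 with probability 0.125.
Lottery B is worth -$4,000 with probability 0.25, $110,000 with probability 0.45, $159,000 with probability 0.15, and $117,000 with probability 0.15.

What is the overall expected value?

$106,172.50

EV(A) = 0.375 × 198000 + 0.25 × 131000 + 0.25 × 141000 + 0.125 × 55000 = 74250 + 32750 + 35250 + 6875 = 149125
EV(B) = 0.25 × (-4000) + 0.45 × 110000 + 0.15 × 159000 + 0.15 × 117000 = -1000 + 49500 + 23850 + 17550 = 89900
Branch C: 60000 (certain)
Overall = 0.3 × 149125 + 0.65 × 89900 + 0.05 × 60000 = 44737.5 + 58435 + 3000 = 106172.5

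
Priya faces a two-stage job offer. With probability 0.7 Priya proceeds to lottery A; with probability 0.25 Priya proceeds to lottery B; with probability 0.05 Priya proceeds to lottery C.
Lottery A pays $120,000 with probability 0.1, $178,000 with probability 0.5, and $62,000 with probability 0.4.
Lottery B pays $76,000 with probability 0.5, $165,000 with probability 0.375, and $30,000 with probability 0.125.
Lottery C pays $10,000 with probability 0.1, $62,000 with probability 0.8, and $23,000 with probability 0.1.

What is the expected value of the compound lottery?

EV(A) = 0.1 × 120000 + 0.5 × 178000 + 0.4 × 62000 = 12000 + 89000 + 24800 = 125800
EV(B) = 0.5 × 76000 + 0.375 × 165000 + 0.125 × 30000 = 38000 + 61875 + 3750 = 103625
EV(C) = 0.1 × 10000 + 0.8 × 62000 + 0.1 × 23000 = 1000 + 49600 + 2300 = 52900
Overall = 0.7 × 125800 + 0.25 × 103625 + 0.05 × 52900 = 88060 + 25906.25 + 2645 = 116611.25

$116,611.25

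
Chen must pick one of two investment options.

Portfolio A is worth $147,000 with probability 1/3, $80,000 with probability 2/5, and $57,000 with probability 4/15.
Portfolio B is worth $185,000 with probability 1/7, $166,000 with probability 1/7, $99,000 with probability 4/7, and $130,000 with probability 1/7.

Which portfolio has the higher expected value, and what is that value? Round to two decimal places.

Portfolio A = 1/3 × 147000 + 2/5 × 80000 + 4/15 × 57000 = 49000 + 32000 + 15200 = 96200
Portfolio B = 1/7 × 185000 + 1/7 × 166000 + 4/7 × 99000 + 1/7 × 130000 = 26428.5714 + 23714.2857 + 56571.4286 + 18571.4286 = 125285.7143

Portfolio B ($125,285.71)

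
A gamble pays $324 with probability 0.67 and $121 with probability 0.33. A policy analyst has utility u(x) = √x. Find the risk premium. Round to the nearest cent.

E[u] = 0.67·√324 + 0.33·√121 = 0.67·18 + 0.33·11 = 15.69
CE = (15.69)² = 246.1761
Risk premium = EV − CE = 257.01 − 246.1761 = 10.8339

$10.83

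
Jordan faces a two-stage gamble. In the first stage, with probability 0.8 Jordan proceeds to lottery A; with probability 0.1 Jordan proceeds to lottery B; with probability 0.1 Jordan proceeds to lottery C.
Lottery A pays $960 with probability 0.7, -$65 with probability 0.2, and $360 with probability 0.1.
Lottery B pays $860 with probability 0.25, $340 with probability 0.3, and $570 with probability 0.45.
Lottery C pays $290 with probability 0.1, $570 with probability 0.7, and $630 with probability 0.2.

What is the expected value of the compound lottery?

EV(A) = 0.7 × 960 + 0.2 × (-65) + 0.1 × 360 = 672 − 13 + 36 = 695
EV(B) = 0.25 × 860 + 0.3 × 340 + 0.45 × 570 = 215 + 102 + 256.5 = 573.5
EV(C) = 0.1 × 290 + 0.7 × 570 + 0.2 × 630 = 29 + 399 + 126 = 554
Overall = 0.8 × 695 + 0.1 × 573.5 + 0.1 × 554 = 556 + 57.35 + 55.4 = 668.75

$668.75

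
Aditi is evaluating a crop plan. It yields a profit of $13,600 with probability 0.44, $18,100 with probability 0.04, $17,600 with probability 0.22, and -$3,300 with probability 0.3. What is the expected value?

EV = 0.44 × 13600 + 0.04 × 18100 + 0.22 × 17600 + 0.3 × (-3300) = 5984 + 724 + 3872 − 990 = 9590

$9,590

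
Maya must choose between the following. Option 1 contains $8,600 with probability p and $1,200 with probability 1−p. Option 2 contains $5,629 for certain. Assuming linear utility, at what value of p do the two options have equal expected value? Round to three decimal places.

p = 0.599

p·8600 + (1−p)·1200 = 5629
7400p + 1200 = 5629
p = (5629 − 1200) / 7400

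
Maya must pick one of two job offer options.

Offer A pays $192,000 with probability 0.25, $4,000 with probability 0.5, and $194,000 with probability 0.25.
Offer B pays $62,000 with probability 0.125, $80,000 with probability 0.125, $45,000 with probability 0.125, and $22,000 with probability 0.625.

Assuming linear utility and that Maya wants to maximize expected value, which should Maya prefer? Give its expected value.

Offer A ($98,500)

Offer A = 0.25 × 192000 + 0.5 × 4000 + 0.25 × 194000 = 48000 + 2000 + 48500 = 98500
Offer B = 0.125 × 62000 + 0.125 × 80000 + 0.125 × 45000 + 0.625 × 22000 = 7750 + 10000 + 5625 + 13750 = 37125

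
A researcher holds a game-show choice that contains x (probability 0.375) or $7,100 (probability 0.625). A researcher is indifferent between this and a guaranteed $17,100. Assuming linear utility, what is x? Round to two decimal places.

x = $33,766.67

0.375·x + 0.625·7100 = 17100
0.375·x = 17100 − 4437.5 = 12662.5
x = 12662.5 / 0.375 = 33766.6667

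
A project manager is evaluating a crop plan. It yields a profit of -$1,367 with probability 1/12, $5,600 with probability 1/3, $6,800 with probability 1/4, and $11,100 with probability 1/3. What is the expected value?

EV = 1/12 × (-1367) + 1/3 × 5600 + 1/4 × 6800 + 1/3 × 11100 = -113.9167 + 1866.6667 + 1700 + 3700 = 7152.75

$7,152.75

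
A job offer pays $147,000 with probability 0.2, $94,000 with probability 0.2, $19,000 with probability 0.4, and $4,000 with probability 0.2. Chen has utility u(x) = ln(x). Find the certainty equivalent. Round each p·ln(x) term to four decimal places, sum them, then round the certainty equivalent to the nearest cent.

$28,839.46

E[u] = 0.2·ln(147000) + 0.2·ln(94000) + 0.4·ln(19000) + 0.2·ln(4000) = 2.3796 + 2.2902 + 3.9409 + 1.6588 = 10.2695
CE = e^10.2695 ≈ 28839.46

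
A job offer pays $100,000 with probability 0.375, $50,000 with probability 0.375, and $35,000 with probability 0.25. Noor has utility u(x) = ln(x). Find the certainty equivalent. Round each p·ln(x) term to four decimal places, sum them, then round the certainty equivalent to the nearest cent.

$59,308.03

E[u] = 0.375·ln(100000) + 0.375·ln(50000) + 0.25·ln(35000) = 4.3173 + 4.0574 + 2.6158 = 10.9905
CE = e^10.9905 ≈ 59308.03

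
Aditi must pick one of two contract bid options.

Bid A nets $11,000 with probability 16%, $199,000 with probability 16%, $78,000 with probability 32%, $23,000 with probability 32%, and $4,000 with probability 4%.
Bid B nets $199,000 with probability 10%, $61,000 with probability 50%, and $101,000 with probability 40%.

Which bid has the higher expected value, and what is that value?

Bid B ($90,800)

Bid A = 0.16 × 11000 + 0.16 × 199000 + 0.32 × 78000 + 0.32 × 23000 + 0.04 × 4000 = 1760 + 31840 + 24960 + 7360 + 160 = 66080
Bid B = 0.1 × 199000 + 0.5 × 61000 + 0.4 × 101000 = 19900 + 30500 + 40400 = 90800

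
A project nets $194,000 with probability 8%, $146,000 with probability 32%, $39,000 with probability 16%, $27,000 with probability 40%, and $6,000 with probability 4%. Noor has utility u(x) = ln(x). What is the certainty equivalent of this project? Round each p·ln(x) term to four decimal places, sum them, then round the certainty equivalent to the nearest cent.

E[u] = 0.08·ln(194000) + 0.32·ln(146000) + 0.16·ln(39000) + 0.4·ln(27000) + 0.04·ln(6000) = 0.9740 + 3.8052 + 1.6914 + 4.0814 + 0.3480 = 10.9000
CE = e^10.9000 ≈ 54176.36

$54,176.36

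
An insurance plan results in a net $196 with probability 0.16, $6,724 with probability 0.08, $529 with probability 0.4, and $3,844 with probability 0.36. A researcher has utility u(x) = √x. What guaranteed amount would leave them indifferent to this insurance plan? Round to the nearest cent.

$1,625.70

E[u] = 0.16·√196 + 0.08·√6724 + 0.4·√529 + 0.36·√3844 = 0.16·14 + 0.08·82 + 0.4·23 + 0.36·62 = 40.32
CE = (40.32)² = 1625.7024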